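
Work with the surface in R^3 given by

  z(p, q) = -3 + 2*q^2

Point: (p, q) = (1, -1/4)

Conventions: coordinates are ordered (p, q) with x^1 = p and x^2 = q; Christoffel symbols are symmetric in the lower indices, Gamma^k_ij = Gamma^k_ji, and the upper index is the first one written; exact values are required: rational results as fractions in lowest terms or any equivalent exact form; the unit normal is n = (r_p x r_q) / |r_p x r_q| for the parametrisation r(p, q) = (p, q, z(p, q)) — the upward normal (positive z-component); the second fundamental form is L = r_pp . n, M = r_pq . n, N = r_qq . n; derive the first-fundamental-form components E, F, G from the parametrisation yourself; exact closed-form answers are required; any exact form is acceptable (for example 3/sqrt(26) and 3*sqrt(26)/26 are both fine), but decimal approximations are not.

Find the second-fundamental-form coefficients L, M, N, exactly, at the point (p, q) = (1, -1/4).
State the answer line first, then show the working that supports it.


Answer: L = 0, M = 0, N = 2*sqrt(2)

z_p = 0, z_q = -1, z_pp = 0, z_pq = 0, z_qq = 4
E = 1, F = 0, G = 2; answer radicand W^2 = 2
unnormalised second-form numerators: l = 0, m = 0, n = 4; L = l/sqrt(2), and similarly M = m/sqrt(W^2), N = n/sqrt(W^2)


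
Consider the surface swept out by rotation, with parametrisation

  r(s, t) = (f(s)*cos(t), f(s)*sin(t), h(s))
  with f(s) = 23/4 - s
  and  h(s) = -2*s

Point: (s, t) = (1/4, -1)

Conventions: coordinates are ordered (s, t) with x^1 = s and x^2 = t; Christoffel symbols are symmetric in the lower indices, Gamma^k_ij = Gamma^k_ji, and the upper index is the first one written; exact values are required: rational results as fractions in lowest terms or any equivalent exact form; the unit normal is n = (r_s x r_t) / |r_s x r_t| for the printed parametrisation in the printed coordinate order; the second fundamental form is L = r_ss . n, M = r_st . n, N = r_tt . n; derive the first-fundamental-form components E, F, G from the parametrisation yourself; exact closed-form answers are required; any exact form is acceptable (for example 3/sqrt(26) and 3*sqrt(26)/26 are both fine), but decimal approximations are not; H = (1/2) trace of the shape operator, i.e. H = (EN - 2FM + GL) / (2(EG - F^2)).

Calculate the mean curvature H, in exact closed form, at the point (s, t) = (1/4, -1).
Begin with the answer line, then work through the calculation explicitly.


Answer: H = -2*sqrt(5)/55

f = 11/2, f' = -1, f'' = 0, h' = -2, h'' = 0
E = 5, F = 0, G = 121/4; answer radicand W^2 = 5
unnormalised second-form numerators: l = 0, m = 0, n = -11; L = l/sqrt(5), and similarly M = m/sqrt(W^2), N = n/sqrt(W^2)
H = (E*n - 2*F*m + G*l) / (2*(EG - F^2)*sqrt(W^2)); E*n - 2*F*m + G*l = -55, EG - F^2 = 605/4, so H = (-2/11)/sqrt(5)


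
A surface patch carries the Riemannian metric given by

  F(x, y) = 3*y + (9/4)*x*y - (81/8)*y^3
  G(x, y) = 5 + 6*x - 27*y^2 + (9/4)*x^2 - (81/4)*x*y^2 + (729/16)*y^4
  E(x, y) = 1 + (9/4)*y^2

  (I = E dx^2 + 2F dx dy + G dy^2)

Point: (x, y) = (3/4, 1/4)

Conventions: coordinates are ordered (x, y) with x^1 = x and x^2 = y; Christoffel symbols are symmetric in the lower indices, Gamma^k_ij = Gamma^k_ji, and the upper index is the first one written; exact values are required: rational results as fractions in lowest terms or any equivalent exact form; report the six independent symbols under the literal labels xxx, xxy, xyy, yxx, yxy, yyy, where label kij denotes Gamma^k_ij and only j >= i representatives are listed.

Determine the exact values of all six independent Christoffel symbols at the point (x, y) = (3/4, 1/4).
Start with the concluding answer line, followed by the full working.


Answer: Gamma_xxx = 0, Gamma_xxy = 2304/34601, Gamma_xyy = -5184/34601, Gamma_yxx = 0, Gamma_yxy = 16608/34601, Gamma_yyy = -37368/34601

E = 73/64, F = 519/512, G = 34025/4096 at the point
E_x = 0, E_y = 9/8, F_x = 9/16, F_y = 357/128, G_x = 519/64, G_y = -4671/256
EG - F^2 = 34601/4096;  g^inv = (4096/34601) * [[34025/4096, -519/512], [-519/512, 73/64]]
first-kind symbols [ij,l] = (1/2)(d_i g_jl + d_j g_il - d_l g_ij): [xx,x] = E_x/2 = 0, [xx,y] = F_x - E_y/2 = 0, [xy,x] = E_y/2 = 9/16, [xy,y] = G_x/2 = 519/128, [yy,x] = F_y - G_x/2 = -81/64, [yy,y] = G_y/2 = -4671/512
Gamma^x_ij = (G*[ij,x] - F*[ij,y])/(EG - F^2), Gamma^y_ij = (E*[ij,y] - F*[ij,x])/(EG - F^2)


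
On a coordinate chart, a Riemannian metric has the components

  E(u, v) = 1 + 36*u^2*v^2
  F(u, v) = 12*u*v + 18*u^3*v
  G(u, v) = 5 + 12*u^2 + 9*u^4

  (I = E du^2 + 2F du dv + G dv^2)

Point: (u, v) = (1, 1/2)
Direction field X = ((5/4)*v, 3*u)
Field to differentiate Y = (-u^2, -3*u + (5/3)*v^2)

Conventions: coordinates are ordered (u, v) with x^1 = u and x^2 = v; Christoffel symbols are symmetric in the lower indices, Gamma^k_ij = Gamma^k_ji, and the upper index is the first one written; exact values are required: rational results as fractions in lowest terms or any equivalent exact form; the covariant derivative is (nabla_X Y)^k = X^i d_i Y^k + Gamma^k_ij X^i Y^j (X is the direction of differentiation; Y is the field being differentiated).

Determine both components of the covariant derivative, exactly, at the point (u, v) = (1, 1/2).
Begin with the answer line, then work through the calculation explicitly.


Answer: (nabla_X Y)^u = -2119/560, (nabla_X Y)^v = -123/112

E = 10, F = 15, G = 26 at the point
E_u = 18, E_v = 36, F_u = 33, F_v = 30, G_u = 60, G_v = 0
EG - F^2 = 35;  g^inv = (1/35) * [[26, -15], [-15, 10]]
first-kind symbols [ij,l] = (1/2)(d_i g_jl + d_j g_il - d_l g_ij): [uu,u] = E_u/2 = 9, [uu,v] = F_u - E_v/2 = 15, [uv,u] = E_v/2 = 18, [uv,v] = G_u/2 = 30, [vv,u] = F_v - G_u/2 = 0, [vv,v] = G_v/2 = 0
Gamma^u_ij = (G*[ij,u] - F*[ij,v])/(EG - F^2), Gamma^v_ij = (E*[ij,v] - F*[ij,u])/(EG - F^2)
Gamma_uuu = 9/35, Gamma_uuv = 18/35, Gamma_uvv = 0, Gamma_vuu = 3/7, Gamma_vuv = 6/7, Gamma_vvv = 0
X = (5/8, 3), Y = (-1, -31/12) at the point


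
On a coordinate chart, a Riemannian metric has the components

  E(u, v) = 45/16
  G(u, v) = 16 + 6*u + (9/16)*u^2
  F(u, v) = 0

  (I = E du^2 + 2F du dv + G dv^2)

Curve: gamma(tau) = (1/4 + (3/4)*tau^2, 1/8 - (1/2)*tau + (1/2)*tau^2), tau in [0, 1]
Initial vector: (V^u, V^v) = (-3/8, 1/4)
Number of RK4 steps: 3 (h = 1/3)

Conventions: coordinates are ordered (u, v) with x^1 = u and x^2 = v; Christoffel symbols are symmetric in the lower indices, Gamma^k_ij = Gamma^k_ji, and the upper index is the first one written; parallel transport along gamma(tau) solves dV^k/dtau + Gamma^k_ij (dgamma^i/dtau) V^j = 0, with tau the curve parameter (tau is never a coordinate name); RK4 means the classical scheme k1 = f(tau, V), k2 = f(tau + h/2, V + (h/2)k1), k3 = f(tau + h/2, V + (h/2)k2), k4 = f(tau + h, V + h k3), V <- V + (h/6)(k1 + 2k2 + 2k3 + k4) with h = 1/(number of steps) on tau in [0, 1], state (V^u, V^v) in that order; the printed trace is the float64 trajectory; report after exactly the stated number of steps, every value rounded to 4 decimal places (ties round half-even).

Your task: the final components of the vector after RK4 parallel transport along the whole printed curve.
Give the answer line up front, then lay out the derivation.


Answer: V^u = -0.3750, V^v = 0.2204

gamma'(tau) = ((3/2)*tau, -1/2 + tau); f(tau, V)^k = -Gamma^k_ij(gamma(tau)) gamma'^i(tau) V^j; h = 1/3; intermediate values shown to 6 dp
curve data and Christoffel symbols at the stage parameters:
  tau = 0.000000: gamma = (0.250000, 0.125000), gamma' = (0.000000, -0.500000); Gamma_uuu = 0.000000, Gamma_uuv = 0.000000, Gamma_uvv = -1.116667, Gamma_vuu = 0.000000, Gamma_vuv = 0.179104, Gamma_vvv = 0.000000
  tau = 0.166667: gamma = (0.270833, 0.055556), gamma' = (0.250000, -0.333333); Gamma_uuu = 0.000000, Gamma_uuv = 0.000000, Gamma_uvv = -1.120833, Gamma_vuu = 0.000000, Gamma_vuv = 0.178439, Gamma_vvv = 0.000000
  tau = 0.333333: gamma = (0.333333, 0.013889), gamma' = (0.500000, -0.166667); Gamma_uuu = 0.000000, Gamma_uuv = 0.000000, Gamma_uvv = -1.133333, Gamma_vuu = 0.000000, Gamma_vuv = 0.176471, Gamma_vvv = 0.000000
  tau = 0.500000: gamma = (0.437500, 0.000000), gamma' = (0.750000, 0.000000); Gamma_uuu = 0.000000, Gamma_uuv = 0.000000, Gamma_uvv = -1.154167, Gamma_vuu = 0.000000, Gamma_vuv = 0.173285, Gamma_vvv = 0.000000
  tau = 0.666667: gamma = (0.583333, 0.013889), gamma' = (1.000000, 0.166667); Gamma_uuu = 0.000000, Gamma_uuv = 0.000000, Gamma_uvv = -1.183333, Gamma_vuu = 0.000000, Gamma_vuv = 0.169014, Gamma_vvv = 0.000000
  tau = 0.833333: gamma = (0.770833, 0.055556), gamma' = (1.250000, 0.333333); Gamma_uuu = 0.000000, Gamma_uuv = 0.000000, Gamma_uvv = -1.220833, Gamma_vuu = 0.000000, Gamma_vuv = 0.163823, Gamma_vvv = 0.000000
  tau = 1.000000: gamma = (1.000000, 0.125000), gamma' = (1.500000, 0.500000); Gamma_uuu = 0.000000, Gamma_uuv = 0.000000, Gamma_uvv = -1.266667, Gamma_vuu = 0.000000, Gamma_vuv = 0.157895, Gamma_vvv = 0.000000
step 0: V^u = -0.3750, V^v = 0.2500
step 1: k1 = (-0.139583, -0.033582), k2 = (-0.091312, -0.034591), k3 = (-0.091249, -0.034105), k4 = (-0.045075, -0.032980); V <- V + (h/6)(k1 + 2k2 + 2k3 + k4): V^u = -0.4055, V^v = 0.2387
step 2: k1 = (-0.045082, -0.032987), k2 = (0.000000, -0.030304), k3 = (0.000000, -0.030362), k4 = (0.045075, -0.027204); V <- V + (h/6)(k1 + 2k2 + 2k3 + k4): V^u = -0.4055, V^v = 0.2286
step 3: k1 = (0.045082, -0.027210), k2 = (0.091176, -0.024145), k3 = (0.091384, -0.024669), k4 = (0.139562, -0.022579); V <- V + (h/6)(k1 + 2k2 + 2k3 + k4): V^u = -0.3750, V^v = 0.2204


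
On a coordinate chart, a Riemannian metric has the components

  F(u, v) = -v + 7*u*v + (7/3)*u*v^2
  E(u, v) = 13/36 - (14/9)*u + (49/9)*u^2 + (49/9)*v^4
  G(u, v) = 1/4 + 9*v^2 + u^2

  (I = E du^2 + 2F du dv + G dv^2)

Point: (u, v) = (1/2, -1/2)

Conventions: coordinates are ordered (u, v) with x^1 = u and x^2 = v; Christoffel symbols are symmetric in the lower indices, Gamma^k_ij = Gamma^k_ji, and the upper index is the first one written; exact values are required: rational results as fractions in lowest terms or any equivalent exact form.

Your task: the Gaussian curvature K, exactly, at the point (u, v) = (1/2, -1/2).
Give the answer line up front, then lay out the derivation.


Answer: K = -951824/567009

E = 185/144, F = -23/24, G = 11/4, EG - F^2 = 251/96 at the point
E_u = 35/9, E_v = -49/18, F_u = -35/12, F_v = 4/3, G_u = 1, G_v = -9
E_vv = 49/3, F_uv = 14/3, G_uu = 2
Evaluate Brioschi's two determinant matrices M1, M2 and divide by (EG - F^2)^2.
M1 = [[-E_vv/2 + F_uv - G_uu/2, E_u/2, F_u - E_v/2], [F_v - G_u/2, E, F], [G_v/2, F, G]] = [[-9/2, 35/18, -14/9], [5/6, 185/144, -23/24], [-9/2, -23/24, 11/4]]; det M1 = -80803/5184
M2 = [[0, E_v/2, G_u/2], [E_v/2, E, F], [G_u/2, F, G]] = [[0, -49/36, 1/2], [-49/36, 185/144, -23/24], [1/2, -23/24, 11/4]]; det M2 = -10657/2592
det M1 - det M2 = -59489/5184; K = -59489/5184 / (251/96)^2 = -951824/567009


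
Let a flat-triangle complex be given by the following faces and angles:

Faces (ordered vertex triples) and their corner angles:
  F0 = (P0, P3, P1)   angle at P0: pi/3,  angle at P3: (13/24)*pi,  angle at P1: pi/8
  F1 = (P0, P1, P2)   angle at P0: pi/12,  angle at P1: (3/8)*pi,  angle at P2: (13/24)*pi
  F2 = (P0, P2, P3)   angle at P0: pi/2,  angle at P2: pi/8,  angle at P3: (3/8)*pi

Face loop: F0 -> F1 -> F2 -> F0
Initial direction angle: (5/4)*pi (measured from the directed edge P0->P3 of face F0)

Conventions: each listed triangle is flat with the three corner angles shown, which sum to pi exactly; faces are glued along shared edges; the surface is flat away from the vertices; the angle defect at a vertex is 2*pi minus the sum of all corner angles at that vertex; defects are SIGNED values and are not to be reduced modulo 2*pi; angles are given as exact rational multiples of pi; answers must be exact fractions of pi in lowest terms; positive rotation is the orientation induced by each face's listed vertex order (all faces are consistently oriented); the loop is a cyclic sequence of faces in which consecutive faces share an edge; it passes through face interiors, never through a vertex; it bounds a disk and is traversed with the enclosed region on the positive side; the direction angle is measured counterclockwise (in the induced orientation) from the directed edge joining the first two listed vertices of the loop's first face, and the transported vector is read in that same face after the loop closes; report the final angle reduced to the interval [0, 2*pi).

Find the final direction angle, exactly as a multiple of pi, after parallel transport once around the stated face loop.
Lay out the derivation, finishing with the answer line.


enclosed vertex P0: corner angles sum to (11/12)*pi, defect = 2*pi - (11/12)*pi = (13/12)*pi
by Gauss-Bonnet the loop rotates the vector by the enclosed defect sum (positive orientation, mod 2*pi)
final angle = (5/4)*pi + (13/12)*pi = pi/3 (mod 2*pi)

Answer: final direction angle = pi/3


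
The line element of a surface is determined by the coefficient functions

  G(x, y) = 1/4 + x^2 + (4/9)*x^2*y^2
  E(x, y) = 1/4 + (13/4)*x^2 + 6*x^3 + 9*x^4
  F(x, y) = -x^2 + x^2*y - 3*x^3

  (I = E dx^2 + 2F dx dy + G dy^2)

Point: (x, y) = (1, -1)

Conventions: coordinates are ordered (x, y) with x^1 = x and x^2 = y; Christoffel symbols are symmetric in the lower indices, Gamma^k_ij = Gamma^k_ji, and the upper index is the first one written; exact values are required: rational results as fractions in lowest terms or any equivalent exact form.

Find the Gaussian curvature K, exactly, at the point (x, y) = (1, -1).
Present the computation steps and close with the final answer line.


E = 37/2, F = -5, G = 61/36, EG - F^2 = 457/72 at the point
E_x = 121/2, E_y = 0, F_x = -13, F_y = 1, G_x = 26/9, G_y = -8/9
E_yy = 0, F_xy = 2, G_xx = 26/9
By Brioschi, K is (det M1 - det M2) divided by (EG - F^2) squared.
M1 = [[-E_yy/2 + F_xy - G_xx/2, E_x/2, F_x - E_y/2], [F_y - G_x/2, E, F], [G_y/2, F, G]] = [[5/9, 121/4, -13], [-4/9, 37/2, -5], [-4/9, -5, 61/36]]; det M1 = -27377/648
M2 = [[0, E_y/2, G_x/2], [E_y/2, E, F], [G_x/2, F, G]] = [[0, 0, 13/9], [0, 37/2, -5], [13/9, -5, 61/36]]; det M2 = -6253/162
det M1 - det M2 = -2365/648; K = -2365/648 / (457/72)^2 = -18920/208849

Answer: K = -18920/208849


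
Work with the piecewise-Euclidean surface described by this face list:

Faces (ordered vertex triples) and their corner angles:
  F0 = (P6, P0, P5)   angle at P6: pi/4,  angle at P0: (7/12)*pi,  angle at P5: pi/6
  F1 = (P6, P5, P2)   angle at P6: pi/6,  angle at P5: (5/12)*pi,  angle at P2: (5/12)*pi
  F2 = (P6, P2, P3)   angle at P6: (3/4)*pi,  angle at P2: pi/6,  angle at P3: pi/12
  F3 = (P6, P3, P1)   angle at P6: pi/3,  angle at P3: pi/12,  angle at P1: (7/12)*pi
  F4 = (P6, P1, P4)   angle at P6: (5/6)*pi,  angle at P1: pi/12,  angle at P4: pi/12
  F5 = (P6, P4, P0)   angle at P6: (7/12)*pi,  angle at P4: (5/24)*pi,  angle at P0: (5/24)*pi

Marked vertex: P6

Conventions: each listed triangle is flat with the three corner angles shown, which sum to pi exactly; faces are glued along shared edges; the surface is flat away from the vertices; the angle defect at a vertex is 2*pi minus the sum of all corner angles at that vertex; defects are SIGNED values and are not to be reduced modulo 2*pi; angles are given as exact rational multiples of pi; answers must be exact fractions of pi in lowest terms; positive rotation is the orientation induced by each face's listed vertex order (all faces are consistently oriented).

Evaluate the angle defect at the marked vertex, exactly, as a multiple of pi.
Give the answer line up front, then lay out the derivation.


Answer: defect(P6) = (-11/12)*pi

Sum of corner angles at P6: (35/12)*pi
defect = 2*pi - (35/12)*pi


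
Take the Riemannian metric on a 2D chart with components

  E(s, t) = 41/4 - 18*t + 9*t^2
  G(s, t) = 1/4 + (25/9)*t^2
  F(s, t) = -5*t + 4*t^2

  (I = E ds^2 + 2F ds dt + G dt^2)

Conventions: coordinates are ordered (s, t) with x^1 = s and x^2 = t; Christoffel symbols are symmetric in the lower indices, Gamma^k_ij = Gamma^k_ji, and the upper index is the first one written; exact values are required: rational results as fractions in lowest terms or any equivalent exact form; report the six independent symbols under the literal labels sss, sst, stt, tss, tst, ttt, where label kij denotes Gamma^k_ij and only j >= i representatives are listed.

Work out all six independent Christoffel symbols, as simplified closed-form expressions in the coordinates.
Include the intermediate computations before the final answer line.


E = 41/4 - 18*t + 9*t^2; F = -5*t + 4*t^2; G = 1/4 + (25/9)*t^2
Gamma^k_ij = (1/2) g^{kl} (d_i g_jl + d_j g_il - d_l g_ij), with g^inv = (1/(EG-F^2)) [[G, -F], [-F, E]]
first partials: E_s = 0, E_t = -18 + 18*t, F_s = 0, F_t = -5 + 8*t, G_s = 0, G_t = (50/9)*t
D = EG - F^2 = 41/16 - (9/2)*t + (103/18)*t^2 - 10*t^3 + 9*t^4
expanded: Gamma^s_ss = (G E_s - 2F F_s + F E_t)/(2D), Gamma^s_st = (G E_t - F G_s)/(2D), Gamma^s_tt = (2G F_t - G G_s - F G_t)/(2D), Gamma^t_ss = (2E F_s - E E_t - F E_s)/(2D), Gamma^t_st = (E G_s - F E_t)/(2D), Gamma^t_tt = (E G_t - 2F F_t + F G_s)/(2D); substitute and cancel common factors

Answer: Gamma_sss = (5184*t^3 - 11664*t^2 + 6480*t)/(1296*t^4 - 1440*t^3 + 824*t^2 - 648*t + 369), Gamma_sst = (3600*t^3 - 3600*t^2 + 324*t - 324)/(1296*t^4 - 1440*t^3 + 824*t^2 - 648*t + 369), Gamma_stt = (1600*t^3 + 288*t - 180)/(1296*t^4 - 1440*t^3 + 824*t^2 - 648*t + 369), Gamma_tss = (-11664*t^3 + 34992*t^2 - 36612*t + 13284)/(1296*t^4 - 1440*t^3 + 824*t^2 - 648*t + 369), Gamma_tst = (-5184*t^3 + 11664*t^2 - 6480*t)/(1296*t^4 - 1440*t^3 + 824*t^2 - 648*t + 369), Gamma_ttt = (-1008*t^3 + 1440*t^2 + 500*t)/(1296*t^4 - 1440*t^3 + 824*t^2 - 648*t + 369)


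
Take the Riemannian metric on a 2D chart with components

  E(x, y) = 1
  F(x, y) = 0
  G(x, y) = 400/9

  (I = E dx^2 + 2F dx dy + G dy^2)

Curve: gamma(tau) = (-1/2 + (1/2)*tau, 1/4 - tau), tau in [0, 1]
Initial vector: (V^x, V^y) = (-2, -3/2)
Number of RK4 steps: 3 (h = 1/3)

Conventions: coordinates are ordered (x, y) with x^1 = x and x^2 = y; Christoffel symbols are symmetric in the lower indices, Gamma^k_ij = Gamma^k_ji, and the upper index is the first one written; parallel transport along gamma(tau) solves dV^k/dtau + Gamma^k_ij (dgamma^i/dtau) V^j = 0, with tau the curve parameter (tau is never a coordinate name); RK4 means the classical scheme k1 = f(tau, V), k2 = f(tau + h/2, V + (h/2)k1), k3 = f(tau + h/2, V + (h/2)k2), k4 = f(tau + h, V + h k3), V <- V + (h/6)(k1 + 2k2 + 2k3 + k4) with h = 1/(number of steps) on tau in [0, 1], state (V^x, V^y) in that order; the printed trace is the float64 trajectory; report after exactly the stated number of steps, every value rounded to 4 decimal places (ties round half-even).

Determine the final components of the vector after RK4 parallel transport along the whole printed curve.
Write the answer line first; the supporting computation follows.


Answer: V^x = -2.0000, V^y = -1.5000

gamma'(tau) = (1/2, -1); f(tau, V)^k = -Gamma^k_ij(gamma(tau)) gamma'^i(tau) V^j; h = 1/3; intermediate values shown to 6 dp
curve data and Christoffel symbols at the stage parameters:
  tau = 0.000000: gamma = (-0.500000, 0.250000), gamma' = (0.500000, -1.000000); Gamma_xxx = 0.000000, Gamma_xxy = 0.000000, Gamma_xyy = 0.000000, Gamma_yxx = 0.000000, Gamma_yxy = 0.000000, Gamma_yyy = 0.000000
  tau = 0.166667: gamma = (-0.416667, 0.083333), gamma' = (0.500000, -1.000000); Gamma_xxx = 0.000000, Gamma_xxy = 0.000000, Gamma_xyy = 0.000000, Gamma_yxx = 0.000000, Gamma_yxy = 0.000000, Gamma_yyy = 0.000000
  tau = 0.333333: gamma = (-0.333333, -0.083333), gamma' = (0.500000, -1.000000); Gamma_xxx = 0.000000, Gamma_xxy = 0.000000, Gamma_xyy = 0.000000, Gamma_yxx = 0.000000, Gamma_yxy = 0.000000, Gamma_yyy = 0.000000
  tau = 0.500000: gamma = (-0.250000, -0.250000), gamma' = (0.500000, -1.000000); Gamma_xxx = 0.000000, Gamma_xxy = 0.000000, Gamma_xyy = 0.000000, Gamma_yxx = 0.000000, Gamma_yxy = 0.000000, Gamma_yyy = 0.000000
  tau = 0.666667: gamma = (-0.166667, -0.416667), gamma' = (0.500000, -1.000000); Gamma_xxx = 0.000000, Gamma_xxy = 0.000000, Gamma_xyy = 0.000000, Gamma_yxx = 0.000000, Gamma_yxy = 0.000000, Gamma_yyy = 0.000000
  tau = 0.833333: gamma = (-0.083333, -0.583333), gamma' = (0.500000, -1.000000); Gamma_xxx = 0.000000, Gamma_xxy = 0.000000, Gamma_xyy = 0.000000, Gamma_yxx = 0.000000, Gamma_yxy = 0.000000, Gamma_yyy = 0.000000
  tau = 1.000000: gamma = (0.000000, -0.750000), gamma' = (0.500000, -1.000000); Gamma_xxx = 0.000000, Gamma_xxy = 0.000000, Gamma_xyy = 0.000000, Gamma_yxx = 0.000000, Gamma_yxy = 0.000000, Gamma_yyy = 0.000000
step 0: V^x = -2.0000, V^y = -1.5000
step 1: k1 = (0.000000, 0.000000), k2 = (0.000000, 0.000000), k3 = (0.000000, 0.000000), k4 = (0.000000, 0.000000); V <- V + (h/6)(k1 + 2k2 + 2k3 + k4): V^x = -2.0000, V^y = -1.5000
step 2: k1 = (0.000000, 0.000000), k2 = (0.000000, 0.000000), k3 = (0.000000, 0.000000), k4 = (0.000000, 0.000000); V <- V + (h/6)(k1 + 2k2 + 2k3 + k4): V^x = -2.0000, V^y = -1.5000
step 3: k1 = (0.000000, 0.000000), k2 = (0.000000, 0.000000), k3 = (0.000000, 0.000000), k4 = (0.000000, 0.000000); V <- V + (h/6)(k1 + 2k2 + 2k3 + k4): V^x = -2.0000, V^y = -1.5000


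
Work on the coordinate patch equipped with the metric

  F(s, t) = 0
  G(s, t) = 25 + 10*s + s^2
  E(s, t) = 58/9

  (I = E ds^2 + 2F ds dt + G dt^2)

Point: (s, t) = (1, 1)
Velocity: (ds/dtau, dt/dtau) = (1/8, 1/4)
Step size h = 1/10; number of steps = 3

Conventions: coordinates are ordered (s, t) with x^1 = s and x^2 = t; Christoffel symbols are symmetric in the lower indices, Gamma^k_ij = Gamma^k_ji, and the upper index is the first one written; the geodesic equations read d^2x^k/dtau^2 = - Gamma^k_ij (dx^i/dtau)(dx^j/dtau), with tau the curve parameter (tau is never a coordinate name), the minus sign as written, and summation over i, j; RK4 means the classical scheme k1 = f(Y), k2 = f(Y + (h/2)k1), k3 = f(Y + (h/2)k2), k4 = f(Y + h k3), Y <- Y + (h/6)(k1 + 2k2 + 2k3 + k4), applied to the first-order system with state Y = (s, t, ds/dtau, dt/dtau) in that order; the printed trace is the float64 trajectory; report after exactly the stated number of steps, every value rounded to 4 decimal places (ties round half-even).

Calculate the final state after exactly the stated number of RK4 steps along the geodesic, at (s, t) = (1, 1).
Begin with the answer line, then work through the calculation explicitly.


Answer: s = 1.0401, t = 1.0745, ds/dtau = 0.1423, dt/dtau = 0.2467

f(Y) = (ds/dtau, dt/dtau, -Gamma^s_ij Y'^i Y'^j, -Gamma^t_ij Y'^i Y'^j) with the Gammas evaluated at the stage position; h = 0.100000; intermediate values shown to 6 dp
step 0: s = 1.0000, t = 1.0000, ds/dtau = 0.1250, dt/dtau = 0.2500
step 1:
  k1: at (s, t) = (1.000000, 1.000000), (ds/dtau, dt/dtau) = (0.125000, 0.250000); Gamma_sss = 0.000000, Gamma_sst = 0.000000, Gamma_stt = -0.931034, Gamma_tss = 0.000000, Gamma_tst = 0.166667, Gamma_ttt = 0.000000; k1 = (0.125000, 0.250000, 0.058190, -0.010417)
  k2: at (s, t) = (1.006250, 1.012500), (ds/dtau, dt/dtau) = (0.127909, 0.249479); Gamma_sss = 0.000000, Gamma_sst = 0.000000, Gamma_stt = -0.932004, Gamma_tss = 0.000000, Gamma_tst = 0.166493, Gamma_ttt = 0.000000; k2 = (0.127909, 0.249479, 0.058008, -0.010626)
  k3: at (s, t) = (1.006395, 1.012474), (ds/dtau, dt/dtau) = (0.127900, 0.249469); Gamma_sss = 0.000000, Gamma_sst = 0.000000, Gamma_stt = -0.932027, Gamma_tss = 0.000000, Gamma_tst = 0.166489, Gamma_ttt = 0.000000; k3 = (0.127900, 0.249469, 0.058004, -0.010624)
  k4: at (s, t) = (1.012790, 1.024947), (ds/dtau, dt/dtau) = (0.130800, 0.248938); Gamma_sss = 0.000000, Gamma_sst = 0.000000, Gamma_stt = -0.933019, Gamma_tss = 0.000000, Gamma_tst = 0.166312, Gamma_ttt = 0.000000; k4 = (0.130800, 0.248938, 0.057819, -0.010831)
  Y <- Y + (h/6)(k1 + 2k2 + 2k3 + k4): s = 1.0128, t = 1.0249, ds/dtau = 0.1308, dt/dtau = 0.2489
step 2:
  k1: at (s, t) = (1.012790, 1.024947), (ds/dtau, dt/dtau) = (0.130801, 0.248938); Gamma_sss = 0.000000, Gamma_sst = 0.000000, Gamma_stt = -0.933019, Gamma_tss = 0.000000, Gamma_tst = 0.166312, Gamma_ttt = 0.000000; k1 = (0.130801, 0.248938, 0.057819, -0.010831)
  k2: at (s, t) = (1.019330, 1.037394), (ds/dtau, dt/dtau) = (0.133692, 0.248396); Gamma_sss = 0.000000, Gamma_sst = 0.000000, Gamma_stt = -0.934034, Gamma_tss = 0.000000, Gamma_tst = 0.166131, Gamma_ttt = 0.000000; k2 = (0.133692, 0.248396, 0.057630, -0.011034)
  k3: at (s, t) = (1.019475, 1.037367), (ds/dtau, dt/dtau) = (0.133682, 0.248386); Gamma_sss = 0.000000, Gamma_sst = 0.000000, Gamma_stt = -0.934056, Gamma_tss = 0.000000, Gamma_tst = 0.166127, Gamma_ttt = 0.000000; k3 = (0.133682, 0.248386, 0.057627, -0.011032)
  k4: at (s, t) = (1.026159, 1.049786), (ds/dtau, dt/dtau) = (0.136563, 0.247834); Gamma_sss = 0.000000, Gamma_sst = 0.000000, Gamma_stt = -0.935094, Gamma_tss = 0.000000, Gamma_tst = 0.165943, Gamma_ttt = 0.000000; k4 = (0.136563, 0.247834, 0.057435, -0.011233)
  Y <- Y + (h/6)(k1 + 2k2 + 2k3 + k4): s = 1.0262, t = 1.0498, ds/dtau = 0.1366, dt/dtau = 0.2478
step 3:
  k1: at (s, t) = (1.026159, 1.049786), (ds/dtau, dt/dtau) = (0.136563, 0.247834); Gamma_sss = 0.000000, Gamma_sst = 0.000000, Gamma_stt = -0.935094, Gamma_tss = 0.000000, Gamma_tst = 0.165943, Gamma_ttt = 0.000000; k1 = (0.136563, 0.247834, 0.057435, -0.011233)
  k2: at (s, t) = (1.032987, 1.062178), (ds/dtau, dt/dtau) = (0.139435, 0.247273); Gamma_sss = 0.000000, Gamma_sst = 0.000000, Gamma_stt = -0.936153, Gamma_tss = 0.000000, Gamma_tst = 0.165755, Gamma_ttt = 0.000000; k2 = (0.139435, 0.247273, 0.057240, -0.011430)
  k3: at (s, t) = (1.033131, 1.062150), (ds/dtau, dt/dtau) = (0.139425, 0.247263); Gamma_sss = 0.000000, Gamma_sst = 0.000000, Gamma_stt = -0.936175, Gamma_tss = 0.000000, Gamma_tst = 0.165751, Gamma_ttt = 0.000000; k3 = (0.139425, 0.247263, 0.057237, -0.011428)
  k4: at (s, t) = (1.040101, 1.074512), (ds/dtau, dt/dtau) = (0.142287, 0.246691); Gamma_sss = 0.000000, Gamma_sst = 0.000000, Gamma_stt = -0.937257, Gamma_tss = 0.000000, Gamma_tst = 0.165560, Gamma_ttt = 0.000000; k4 = (0.142287, 0.246691, 0.057038, -0.011623)
  Y <- Y + (h/6)(k1 + 2k2 + 2k3 + k4): s = 1.0401, t = 1.0745, ds/dtau = 0.1423, dt/dtau = 0.2467


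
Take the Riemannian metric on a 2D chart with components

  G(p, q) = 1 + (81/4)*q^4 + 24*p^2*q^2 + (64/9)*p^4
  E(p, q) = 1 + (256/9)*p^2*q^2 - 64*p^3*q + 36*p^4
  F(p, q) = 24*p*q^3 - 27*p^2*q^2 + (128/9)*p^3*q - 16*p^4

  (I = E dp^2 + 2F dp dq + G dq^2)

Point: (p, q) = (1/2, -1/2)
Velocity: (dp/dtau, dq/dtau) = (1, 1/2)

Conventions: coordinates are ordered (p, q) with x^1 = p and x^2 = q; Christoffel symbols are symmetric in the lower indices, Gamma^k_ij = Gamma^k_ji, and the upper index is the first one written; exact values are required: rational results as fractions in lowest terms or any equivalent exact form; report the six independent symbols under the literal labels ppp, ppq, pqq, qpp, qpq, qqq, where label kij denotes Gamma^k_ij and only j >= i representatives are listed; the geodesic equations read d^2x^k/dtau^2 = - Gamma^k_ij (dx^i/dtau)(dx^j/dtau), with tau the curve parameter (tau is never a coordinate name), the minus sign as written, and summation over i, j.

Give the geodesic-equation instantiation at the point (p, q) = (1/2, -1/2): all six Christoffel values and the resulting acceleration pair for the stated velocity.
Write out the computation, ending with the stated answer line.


E = 325/36, F = -731/144, G = 2425/576 at the point
E_p = 442/9, E_q = -136/9, F_p = -277/12, F_q = 631/36, G_p = 86/9, G_q = -129/8
EG - F^2 = 7049/576;  g^inv = (576/7049) * [[2425/576, 731/144], [731/144, 325/36]]
first-kind symbols [ij,l] = (1/2)(d_i g_jl + d_j g_il - d_l g_ij): [pp,p] = E_p/2 = 221/9, [pp,q] = F_p - E_q/2 = -559/36, [pq,p] = E_q/2 = -68/9, [pq,q] = G_p/2 = 43/9, [qq,p] = F_q - G_p/2 = 51/4, [qq,q] = G_q/2 = -129/16
Gamma^p_ij = (G*[ij,p] - F*[ij,q])/(EG - F^2), Gamma^q_ij = (E*[ij,q] - F*[ij,p])/(EG - F^2)
Gamma_ppp = 14144/7049, Gamma_ppq = -4352/7049, Gamma_pqq = 7344/7049, Gamma_qpp = -8944/7049, Gamma_qpq = 2752/7049, Gamma_qqq = -4644/7049
d^2p/dtau^2 = -(Gamma_ppp*(1)^2 + 2*Gamma_ppq*(1)*(1/2) + Gamma_pqq*(1/2)^2) = -612/371
d^2q/dtau^2 = -(Gamma_qpp*(1)^2 + 2*Gamma_qpq*(1)*(1/2) + Gamma_qqq*(1/2)^2) = 387/371

Answer: Gamma_ppp = 14144/7049, Gamma_ppq = -4352/7049, Gamma_pqq = 7344/7049, Gamma_qpp = -8944/7049, Gamma_qpq = 2752/7049, Gamma_qqq = -4644/7049; accelerations (d^2p/dtau^2, d^2q/dtau^2) = (-612/371, 387/371)


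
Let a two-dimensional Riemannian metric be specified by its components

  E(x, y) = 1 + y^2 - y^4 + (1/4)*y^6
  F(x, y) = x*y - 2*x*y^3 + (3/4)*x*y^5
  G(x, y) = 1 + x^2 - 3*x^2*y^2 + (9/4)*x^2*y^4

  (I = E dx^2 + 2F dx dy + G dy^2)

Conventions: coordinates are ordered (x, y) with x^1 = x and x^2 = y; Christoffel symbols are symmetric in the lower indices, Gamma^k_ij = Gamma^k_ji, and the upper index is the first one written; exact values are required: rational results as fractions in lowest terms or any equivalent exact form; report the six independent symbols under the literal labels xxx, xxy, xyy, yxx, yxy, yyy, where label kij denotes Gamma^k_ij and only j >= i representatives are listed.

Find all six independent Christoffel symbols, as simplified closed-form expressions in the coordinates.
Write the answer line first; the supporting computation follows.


Answer: Gamma_xxx = 0, Gamma_xxy = (3*y^5 - 8*y^3 + 4*y)/(9*x^2*y^4 - 12*x^2*y^2 + 4*x^2 + y^6 - 4*y^4 + 4*y^2 + 4), Gamma_xyy = (6*x*y^4 - 12*x*y^2)/(9*x^2*y^4 - 12*x^2*y^2 + 4*x^2 + y^6 - 4*y^4 + 4*y^2 + 4), Gamma_yxx = 0, Gamma_yxy = (9*x*y^4 - 12*x*y^2 + 4*x)/(9*x^2*y^4 - 12*x^2*y^2 + 4*x^2 + y^6 - 4*y^4 + 4*y^2 + 4), Gamma_yyy = (18*x^2*y^3 - 12*x^2*y)/(9*x^2*y^4 - 12*x^2*y^2 + 4*x^2 + y^6 - 4*y^4 + 4*y^2 + 4)

E = 1 + y^2 - y^4 + (1/4)*y^6; F = x*y - 2*x*y^3 + (3/4)*x*y^5; G = 1 + x^2 - 3*x^2*y^2 + (9/4)*x^2*y^4
Gamma^k_ij = (1/2) g^{kl} (d_i g_jl + d_j g_il - d_l g_ij), with g^inv = (1/(EG-F^2)) [[G, -F], [-F, E]]
first partials: E_x = 0, E_y = 2*y - 4*y^3 + (3/2)*y^5, F_x = y - 2*y^3 + (3/4)*y^5, F_y = x - 6*x*y^2 + (15/4)*x*y^4, G_x = 2*x - 6*x*y^2 + (9/2)*x*y^4, G_y = -6*x^2*y + 9*x^2*y^3
D = EG - F^2 = 1 + y^2 + x^2 - y^4 - 3*x^2*y^2 + (1/4)*y^6 + (9/4)*x^2*y^4
expanded: Gamma^x_xx = (G E_x - 2F F_x + F E_y)/(2D), Gamma^x_xy = (G E_y - F G_x)/(2D), Gamma^x_yy = (2G F_y - G G_x - F G_y)/(2D), Gamma^y_xx = (2E F_x - E E_y - F E_x)/(2D), Gamma^y_xy = (E G_x - F E_y)/(2D), Gamma^y_yy = (E G_y - 2F F_y + F G_x)/(2D); substitute and cancel common factors


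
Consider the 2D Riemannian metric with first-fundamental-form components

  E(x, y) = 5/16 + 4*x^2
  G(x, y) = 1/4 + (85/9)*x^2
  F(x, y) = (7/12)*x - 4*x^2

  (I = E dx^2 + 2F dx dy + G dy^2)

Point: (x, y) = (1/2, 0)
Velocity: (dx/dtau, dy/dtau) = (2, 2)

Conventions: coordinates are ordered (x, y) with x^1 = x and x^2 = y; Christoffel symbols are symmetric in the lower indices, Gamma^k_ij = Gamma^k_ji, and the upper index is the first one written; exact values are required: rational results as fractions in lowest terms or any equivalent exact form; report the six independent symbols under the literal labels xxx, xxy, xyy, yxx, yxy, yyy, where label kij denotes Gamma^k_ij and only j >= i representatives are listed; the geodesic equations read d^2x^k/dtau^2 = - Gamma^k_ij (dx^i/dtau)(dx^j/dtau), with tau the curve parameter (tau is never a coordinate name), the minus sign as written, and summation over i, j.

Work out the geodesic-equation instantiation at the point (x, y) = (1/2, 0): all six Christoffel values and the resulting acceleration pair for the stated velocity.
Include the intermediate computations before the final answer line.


E = 21/16, F = -17/24, G = 47/18 at the point
E_x = 4, E_y = 0, F_x = -41/12, F_y = 0, G_x = 85/9, G_y = 0
EG - F^2 = 1685/576;  g^inv = (576/1685) * [[47/18, 17/24], [17/24, 21/16]]
first-kind symbols [ij,l] = (1/2)(d_i g_jl + d_j g_il - d_l g_ij): [xx,x] = E_x/2 = 2, [xx,y] = F_x - E_y/2 = -41/12, [xy,x] = E_y/2 = 0, [xy,y] = G_x/2 = 85/18, [yy,x] = F_y - G_x/2 = -85/18, [yy,y] = G_y/2 = 0
Gamma^x_ij = (G*[ij,x] - F*[ij,y])/(EG - F^2), Gamma^y_ij = (E*[ij,y] - F*[ij,x])/(EG - F^2)
Gamma_xxx = 1614/1685, Gamma_xxy = 1156/1011, Gamma_xyy = -12784/3033, Gamma_yxx = -1767/1685, Gamma_yxy = 714/337, Gamma_yyy = -1156/1011
d^2x/dtau^2 = -(Gamma_xxx*(2)^2 + 2*Gamma_xxy*(2)*(2) + Gamma_xyy*(2)^2) = 58856/15165
d^2y/dtau^2 = -(Gamma_yxx*(2)^2 + 2*Gamma_yxy*(2)*(2) + Gamma_yyy*(2)^2) = -41356/5055

Answer: Gamma_xxx = 1614/1685, Gamma_xxy = 1156/1011, Gamma_xyy = -12784/3033, Gamma_yxx = -1767/1685, Gamma_yxy = 714/337, Gamma_yyy = -1156/1011; accelerations (d^2x/dtau^2, d^2y/dtau^2) = (58856/15165, -41356/5055)


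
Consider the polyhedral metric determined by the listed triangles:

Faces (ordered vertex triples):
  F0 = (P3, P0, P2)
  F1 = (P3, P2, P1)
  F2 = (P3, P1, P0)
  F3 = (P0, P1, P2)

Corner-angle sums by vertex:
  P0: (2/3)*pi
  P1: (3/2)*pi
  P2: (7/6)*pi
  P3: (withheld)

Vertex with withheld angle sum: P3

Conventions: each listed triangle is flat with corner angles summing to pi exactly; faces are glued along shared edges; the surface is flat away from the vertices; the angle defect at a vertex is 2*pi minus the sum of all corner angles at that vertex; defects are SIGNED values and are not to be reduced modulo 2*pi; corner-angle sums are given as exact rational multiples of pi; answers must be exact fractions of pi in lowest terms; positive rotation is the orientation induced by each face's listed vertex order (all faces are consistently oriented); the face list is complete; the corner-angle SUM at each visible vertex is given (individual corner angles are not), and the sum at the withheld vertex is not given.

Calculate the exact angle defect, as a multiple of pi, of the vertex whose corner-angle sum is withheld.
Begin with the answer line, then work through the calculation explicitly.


Answer: defect(P3) = (4/3)*pi

V = 4, E = 6, F = 4; chi = V - E + F = 2
Gauss-Bonnet: total defect = 2*pi*chi = 4*pi; visible defects sum to (8/3)*pi


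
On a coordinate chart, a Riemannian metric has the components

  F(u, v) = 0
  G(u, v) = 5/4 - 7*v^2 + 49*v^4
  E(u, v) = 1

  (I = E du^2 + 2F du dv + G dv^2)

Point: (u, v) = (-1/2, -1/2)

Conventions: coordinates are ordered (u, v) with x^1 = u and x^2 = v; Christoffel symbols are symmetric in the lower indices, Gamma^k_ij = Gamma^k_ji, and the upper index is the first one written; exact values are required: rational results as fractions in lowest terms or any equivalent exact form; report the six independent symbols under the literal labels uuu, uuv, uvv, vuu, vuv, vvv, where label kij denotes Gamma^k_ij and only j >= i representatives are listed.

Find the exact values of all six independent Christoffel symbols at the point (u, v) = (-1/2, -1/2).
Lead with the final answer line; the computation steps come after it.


Answer: Gamma_uuu = 0, Gamma_uuv = 0, Gamma_uvv = 0, Gamma_vuu = 0, Gamma_vuv = 0, Gamma_vvv = -140/41

E = 1, F = 0, G = 41/16 at the point
E_u = 0, E_v = 0, F_u = 0, F_v = 0, G_u = 0, G_v = -35/2
EG - F^2 = 41/16;  g^inv = (16/41) * [[41/16, 0], [0, 1]]
first-kind symbols [ij,l] = (1/2)(d_i g_jl + d_j g_il - d_l g_ij): [uu,u] = E_u/2 = 0, [uu,v] = F_u - E_v/2 = 0, [uv,u] = E_v/2 = 0, [uv,v] = G_u/2 = 0, [vv,u] = F_v - G_u/2 = 0, [vv,v] = G_v/2 = -35/4
Gamma^u_ij = (G*[ij,u] - F*[ij,v])/(EG - F^2), Gamma^v_ij = (E*[ij,v] - F*[ij,u])/(EG - F^2)


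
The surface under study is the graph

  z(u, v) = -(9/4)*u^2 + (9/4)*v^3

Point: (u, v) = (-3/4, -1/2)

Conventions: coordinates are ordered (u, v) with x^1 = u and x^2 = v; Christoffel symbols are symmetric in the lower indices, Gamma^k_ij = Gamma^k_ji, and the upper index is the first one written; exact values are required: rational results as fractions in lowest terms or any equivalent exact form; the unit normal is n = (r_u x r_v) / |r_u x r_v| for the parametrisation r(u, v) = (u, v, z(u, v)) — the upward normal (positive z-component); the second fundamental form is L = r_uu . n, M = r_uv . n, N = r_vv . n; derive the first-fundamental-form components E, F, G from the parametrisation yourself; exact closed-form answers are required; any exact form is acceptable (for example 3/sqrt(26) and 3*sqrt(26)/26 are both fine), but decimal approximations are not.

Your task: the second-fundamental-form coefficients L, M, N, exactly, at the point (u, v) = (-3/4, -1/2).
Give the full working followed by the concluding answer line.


z_u = 27/8, z_v = 27/16, z_uu = -9/2, z_uv = 0, z_vv = -27/4
E = 793/64, F = 729/128, G = 985/256; answer radicand W^2 = 3901/256
unnormalised second-form numerators: l = -9/2, m = 0, n = -27/4; L = l/sqrt(3901/256), and similarly M = m/sqrt(W^2), N = n/sqrt(W^2)

Answer: L = -72*sqrt(3901)/3901, M = 0, N = -108*sqrt(3901)/3901


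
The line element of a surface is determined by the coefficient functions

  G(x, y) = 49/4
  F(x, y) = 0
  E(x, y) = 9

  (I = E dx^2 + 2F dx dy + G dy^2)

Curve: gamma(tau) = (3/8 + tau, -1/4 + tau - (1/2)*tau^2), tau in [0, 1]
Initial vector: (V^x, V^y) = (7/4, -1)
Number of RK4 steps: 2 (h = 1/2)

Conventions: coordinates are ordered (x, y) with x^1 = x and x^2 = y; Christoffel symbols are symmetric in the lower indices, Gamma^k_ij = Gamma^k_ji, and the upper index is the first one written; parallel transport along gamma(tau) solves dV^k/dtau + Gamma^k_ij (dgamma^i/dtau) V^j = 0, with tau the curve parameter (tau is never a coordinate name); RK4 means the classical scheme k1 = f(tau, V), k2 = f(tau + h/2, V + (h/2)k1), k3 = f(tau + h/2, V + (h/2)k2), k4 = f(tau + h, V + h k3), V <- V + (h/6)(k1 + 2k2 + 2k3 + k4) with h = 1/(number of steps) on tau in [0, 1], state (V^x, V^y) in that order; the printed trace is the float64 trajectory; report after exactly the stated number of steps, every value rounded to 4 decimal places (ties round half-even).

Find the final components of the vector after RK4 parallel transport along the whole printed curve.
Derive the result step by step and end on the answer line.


gamma'(tau) = (1, 1 - tau); f(tau, V)^k = -Gamma^k_ij(gamma(tau)) gamma'^i(tau) V^j; h = 1/2; intermediate values shown to 6 dp
curve data and Christoffel symbols at the stage parameters:
  tau = 0.000000: gamma = (0.375000, -0.250000), gamma' = (1.000000, 1.000000); Gamma_xxx = 0.000000, Gamma_xxy = 0.000000, Gamma_xyy = 0.000000, Gamma_yxx = 0.000000, Gamma_yxy = 0.000000, Gamma_yyy = 0.000000
  tau = 0.250000: gamma = (0.625000, -0.031250), gamma' = (1.000000, 0.750000); Gamma_xxx = 0.000000, Gamma_xxy = 0.000000, Gamma_xyy = 0.000000, Gamma_yxx = 0.000000, Gamma_yxy = 0.000000, Gamma_yyy = 0.000000
  tau = 0.500000: gamma = (0.875000, 0.125000), gamma' = (1.000000, 0.500000); Gamma_xxx = 0.000000, Gamma_xxy = 0.000000, Gamma_xyy = 0.000000, Gamma_yxx = 0.000000, Gamma_yxy = 0.000000, Gamma_yyy = 0.000000
  tau = 0.750000: gamma = (1.125000, 0.218750), gamma' = (1.000000, 0.250000); Gamma_xxx = 0.000000, Gamma_xxy = 0.000000, Gamma_xyy = 0.000000, Gamma_yxx = 0.000000, Gamma_yxy = 0.000000, Gamma_yyy = 0.000000
  tau = 1.000000: gamma = (1.375000, 0.250000), gamma' = (1.000000, 0.000000); Gamma_xxx = 0.000000, Gamma_xxy = 0.000000, Gamma_xyy = 0.000000, Gamma_yxx = 0.000000, Gamma_yxy = 0.000000, Gamma_yyy = 0.000000
step 0: V^x = 1.7500, V^y = -1.0000
step 1: k1 = (0.000000, 0.000000), k2 = (0.000000, 0.000000), k3 = (0.000000, 0.000000), k4 = (0.000000, 0.000000); V <- V + (h/6)(k1 + 2k2 + 2k3 + k4): V^x = 1.7500, V^y = -1.0000
step 2: k1 = (0.000000, 0.000000), k2 = (0.000000, 0.000000), k3 = (0.000000, 0.000000), k4 = (0.000000, 0.000000); V <- V + (h/6)(k1 + 2k2 + 2k3 + k4): V^x = 1.7500, V^y = -1.0000

Answer: V^x = 1.7500, V^y = -1.0000


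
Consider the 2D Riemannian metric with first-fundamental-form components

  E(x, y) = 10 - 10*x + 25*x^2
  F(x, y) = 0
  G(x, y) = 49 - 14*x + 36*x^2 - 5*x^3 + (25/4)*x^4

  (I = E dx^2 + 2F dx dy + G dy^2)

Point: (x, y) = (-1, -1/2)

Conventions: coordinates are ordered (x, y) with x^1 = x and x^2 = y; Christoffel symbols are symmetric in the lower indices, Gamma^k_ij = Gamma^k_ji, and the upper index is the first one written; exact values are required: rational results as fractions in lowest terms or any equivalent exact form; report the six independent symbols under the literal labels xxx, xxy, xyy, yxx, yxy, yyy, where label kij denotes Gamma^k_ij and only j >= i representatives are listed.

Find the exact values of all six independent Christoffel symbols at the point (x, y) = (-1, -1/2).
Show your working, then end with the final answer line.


E = 45, F = 0, G = 441/4 at the point
E_x = -60, E_y = 0, F_x = 0, F_y = 0, G_x = -126, G_y = 0
EG - F^2 = 19845/4;  g^inv = (4/19845) * [[441/4, 0], [0, 45]]
first-kind symbols [ij,l] = (1/2)(d_i g_jl + d_j g_il - d_l g_ij): [xx,x] = E_x/2 = -30, [xx,y] = F_x - E_y/2 = 0, [xy,x] = E_y/2 = 0, [xy,y] = G_x/2 = -63, [yy,x] = F_y - G_x/2 = 63, [yy,y] = G_y/2 = 0
Gamma^x_ij = (G*[ij,x] - F*[ij,y])/(EG - F^2), Gamma^y_ij = (E*[ij,y] - F*[ij,x])/(EG - F^2)

Answer: Gamma_xxx = -2/3, Gamma_xxy = 0, Gamma_xyy = 7/5, Gamma_yxx = 0, Gamma_yxy = -4/7, Gamma_yyy = 0
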